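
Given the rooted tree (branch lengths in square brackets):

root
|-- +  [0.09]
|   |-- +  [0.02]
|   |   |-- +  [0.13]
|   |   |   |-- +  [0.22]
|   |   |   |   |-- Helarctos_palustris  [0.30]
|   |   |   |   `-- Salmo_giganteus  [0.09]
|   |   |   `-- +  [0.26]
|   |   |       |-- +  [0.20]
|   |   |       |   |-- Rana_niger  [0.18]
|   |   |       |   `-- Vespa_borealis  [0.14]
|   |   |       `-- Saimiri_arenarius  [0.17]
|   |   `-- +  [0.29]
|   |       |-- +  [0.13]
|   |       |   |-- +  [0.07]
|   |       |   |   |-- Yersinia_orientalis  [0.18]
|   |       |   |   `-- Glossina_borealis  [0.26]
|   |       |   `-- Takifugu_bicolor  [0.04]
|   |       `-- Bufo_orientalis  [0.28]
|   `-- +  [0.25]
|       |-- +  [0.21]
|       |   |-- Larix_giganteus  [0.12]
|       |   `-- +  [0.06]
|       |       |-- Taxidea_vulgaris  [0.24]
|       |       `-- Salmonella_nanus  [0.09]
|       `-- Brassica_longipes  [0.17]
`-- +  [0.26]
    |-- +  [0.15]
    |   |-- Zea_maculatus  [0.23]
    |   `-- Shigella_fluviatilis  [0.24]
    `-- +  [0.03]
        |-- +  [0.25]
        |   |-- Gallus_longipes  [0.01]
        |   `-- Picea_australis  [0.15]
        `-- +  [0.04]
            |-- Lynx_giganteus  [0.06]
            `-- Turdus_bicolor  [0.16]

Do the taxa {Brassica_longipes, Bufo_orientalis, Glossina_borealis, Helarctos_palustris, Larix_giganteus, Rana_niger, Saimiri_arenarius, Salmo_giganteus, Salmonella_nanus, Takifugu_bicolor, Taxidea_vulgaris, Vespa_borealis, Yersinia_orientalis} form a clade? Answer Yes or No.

The most recent common ancestor of these taxa subtends ((((Helarctos_palustris,Salmo_giganteus),((Rana_niger,Vespa_borealis),Saimiri_arenarius)),(((Yersinia_orientalis,Glossina_borealis),Takifugu_bicolor),Bufo_orientalis)),((Larix_giganteus,(Taxidea_vulgaris,Salmonella_nanus)),Brassica_longipes)).
That clade has exactly 13 tips — every listed taxon and nothing else — so the group is monophyletic.

Yes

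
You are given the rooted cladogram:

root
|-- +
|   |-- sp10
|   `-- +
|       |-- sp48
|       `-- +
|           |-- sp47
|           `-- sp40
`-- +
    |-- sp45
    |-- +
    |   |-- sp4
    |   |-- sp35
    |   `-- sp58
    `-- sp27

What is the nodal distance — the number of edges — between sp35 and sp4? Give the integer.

2

The MRCA of sp35 and sp4 is the node subtending (sp4,sp35,sp58).
From sp35 up to that node: 1 branch. From sp4 up to the same node: 1 branch. Total: 1 + 1 = 2.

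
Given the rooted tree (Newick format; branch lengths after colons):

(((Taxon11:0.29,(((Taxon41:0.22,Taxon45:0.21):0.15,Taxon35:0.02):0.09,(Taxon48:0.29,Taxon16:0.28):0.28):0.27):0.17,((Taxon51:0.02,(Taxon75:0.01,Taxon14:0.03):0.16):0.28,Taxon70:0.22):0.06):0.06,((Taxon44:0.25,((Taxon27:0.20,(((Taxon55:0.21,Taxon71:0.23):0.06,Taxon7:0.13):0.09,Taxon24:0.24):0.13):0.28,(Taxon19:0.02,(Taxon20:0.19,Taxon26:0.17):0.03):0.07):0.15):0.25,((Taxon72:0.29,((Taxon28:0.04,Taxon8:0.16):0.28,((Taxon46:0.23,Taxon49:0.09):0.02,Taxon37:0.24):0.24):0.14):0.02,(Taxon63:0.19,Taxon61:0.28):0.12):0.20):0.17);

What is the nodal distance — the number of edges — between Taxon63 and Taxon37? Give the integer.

6

The MRCA of Taxon63 and Taxon37 is the node subtending ((Taxon72,((Taxon28,Taxon8),((Taxon46,Taxon49),Taxon37))),(Taxon63,Taxon61)).
From Taxon63 up to that node: 2 branches. From Taxon37 up to the same node: 4 branches. Total: 2 + 4 = 6.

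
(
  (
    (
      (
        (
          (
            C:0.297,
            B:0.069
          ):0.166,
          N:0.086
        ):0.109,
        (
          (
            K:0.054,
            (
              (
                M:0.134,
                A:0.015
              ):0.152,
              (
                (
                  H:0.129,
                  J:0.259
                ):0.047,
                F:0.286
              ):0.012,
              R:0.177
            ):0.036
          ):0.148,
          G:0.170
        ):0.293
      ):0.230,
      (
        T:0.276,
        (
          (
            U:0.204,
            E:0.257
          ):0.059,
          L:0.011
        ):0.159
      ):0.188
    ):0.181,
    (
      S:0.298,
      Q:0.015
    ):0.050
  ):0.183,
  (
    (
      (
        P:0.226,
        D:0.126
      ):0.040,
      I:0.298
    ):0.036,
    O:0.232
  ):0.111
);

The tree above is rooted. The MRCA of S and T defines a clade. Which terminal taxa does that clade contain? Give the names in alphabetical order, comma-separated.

A, B, C, E, F, G, H, J, K, L, M, N, Q, R, S, T, U

Tracing S: it sits inside (S,Q).
Tracing T: it sits inside (T,((U,E),L)).
The smallest clade enclosing both is (((((C,B),N),((K,((M,A),((H,J),F),R)),G)),(T,((U,E),L))),(S,Q)); the answer is its 17 terminal taxa in alphabetical order.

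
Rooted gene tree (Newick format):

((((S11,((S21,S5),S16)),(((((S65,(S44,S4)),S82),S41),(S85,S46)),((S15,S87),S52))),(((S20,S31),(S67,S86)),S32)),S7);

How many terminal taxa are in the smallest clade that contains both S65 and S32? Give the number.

The MRCA of S65 and S32 is the node subtending (((S11,((S21,S5),S16)),(((((S65,(S44,S4)),S82),S41),(S85,S46)),((S15,S87),S52))),(((S20,S31),(S67,S86)),S32)).
That clade contains 19 terminal taxa: S11, S15, S16, S20, S21, S31, S32, S4, S41, S44, S46, S5, S52, S65, S67, S82, S85, S86, S87.

19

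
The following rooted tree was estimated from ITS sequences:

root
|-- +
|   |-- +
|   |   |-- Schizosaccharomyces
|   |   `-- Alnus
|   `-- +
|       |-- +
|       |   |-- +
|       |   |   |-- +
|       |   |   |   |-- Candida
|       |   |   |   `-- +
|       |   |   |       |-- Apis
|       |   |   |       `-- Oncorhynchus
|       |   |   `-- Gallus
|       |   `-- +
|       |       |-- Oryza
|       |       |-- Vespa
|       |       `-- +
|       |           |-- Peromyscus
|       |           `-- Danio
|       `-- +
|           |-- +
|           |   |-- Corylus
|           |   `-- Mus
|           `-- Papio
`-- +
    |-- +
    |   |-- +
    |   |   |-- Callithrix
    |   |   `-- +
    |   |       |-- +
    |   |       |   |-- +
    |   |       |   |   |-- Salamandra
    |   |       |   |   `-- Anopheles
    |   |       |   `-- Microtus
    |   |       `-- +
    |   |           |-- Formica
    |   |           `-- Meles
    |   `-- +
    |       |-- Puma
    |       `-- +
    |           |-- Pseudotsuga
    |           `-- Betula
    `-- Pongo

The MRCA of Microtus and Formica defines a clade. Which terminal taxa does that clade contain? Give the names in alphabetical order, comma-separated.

Tracing Microtus: it sits inside ((Salamandra,Anopheles),Microtus).
Tracing Formica: it sits inside (Formica,Meles).
The smallest clade enclosing both is (((Salamandra,Anopheles),Microtus),(Formica,Meles)); the answer is its 5 terminal taxa in alphabetical order.

Anopheles, Formica, Meles, Microtus, Salamandra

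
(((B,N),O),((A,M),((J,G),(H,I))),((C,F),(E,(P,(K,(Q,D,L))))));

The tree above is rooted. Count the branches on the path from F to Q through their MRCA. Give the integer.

7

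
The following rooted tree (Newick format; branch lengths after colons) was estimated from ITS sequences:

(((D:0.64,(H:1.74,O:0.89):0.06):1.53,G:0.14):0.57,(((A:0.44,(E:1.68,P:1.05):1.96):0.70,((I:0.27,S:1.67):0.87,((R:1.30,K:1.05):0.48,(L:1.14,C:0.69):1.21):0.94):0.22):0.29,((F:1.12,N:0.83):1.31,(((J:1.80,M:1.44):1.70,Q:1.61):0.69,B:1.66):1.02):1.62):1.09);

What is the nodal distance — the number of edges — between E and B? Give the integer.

7

The MRCA of E and B is the node subtending (((A,(E,P)),((I,S),((R,K),(L,C)))),((F,N),(((J,M),Q),B))).
From E up to that node: 4 branches. From B up to the same node: 3 branches. Total: 4 + 3 = 7.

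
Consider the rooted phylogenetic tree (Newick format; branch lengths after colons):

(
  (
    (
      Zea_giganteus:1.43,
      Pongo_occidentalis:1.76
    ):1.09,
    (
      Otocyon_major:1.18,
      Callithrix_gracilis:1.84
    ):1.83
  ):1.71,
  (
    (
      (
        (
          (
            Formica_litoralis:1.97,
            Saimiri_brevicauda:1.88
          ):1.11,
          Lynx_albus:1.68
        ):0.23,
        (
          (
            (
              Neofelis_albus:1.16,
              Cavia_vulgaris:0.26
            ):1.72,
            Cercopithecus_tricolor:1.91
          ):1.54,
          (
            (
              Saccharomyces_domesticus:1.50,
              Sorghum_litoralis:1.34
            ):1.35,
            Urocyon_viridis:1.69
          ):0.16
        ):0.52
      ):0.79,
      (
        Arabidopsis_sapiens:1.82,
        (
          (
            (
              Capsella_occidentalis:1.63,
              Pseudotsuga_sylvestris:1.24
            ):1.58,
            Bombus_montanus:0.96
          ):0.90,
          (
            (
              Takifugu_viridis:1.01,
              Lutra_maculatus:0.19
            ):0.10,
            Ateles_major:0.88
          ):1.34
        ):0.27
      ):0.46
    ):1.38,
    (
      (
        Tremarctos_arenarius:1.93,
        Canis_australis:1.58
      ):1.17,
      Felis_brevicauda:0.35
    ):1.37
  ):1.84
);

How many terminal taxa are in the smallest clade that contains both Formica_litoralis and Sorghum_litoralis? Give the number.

The MRCA of Formica_litoralis and Sorghum_litoralis is the node subtending (((Formica_litoralis,Saimiri_brevicauda),Lynx_albus),(((Neofelis_albus,Cavia_vulgaris),Cercopithecus_tricolor),((Saccharomyces_domesticus,Sorghum_litoralis),Urocyon_viridis))).
That clade contains 9 terminal taxa: Cavia_vulgaris, Cercopithecus_tricolor, Formica_litoralis, Lynx_albus, Neofelis_albus, Saccharomyces_domesticus, Saimiri_brevicauda, Sorghum_litoralis, Urocyon_viridis.

9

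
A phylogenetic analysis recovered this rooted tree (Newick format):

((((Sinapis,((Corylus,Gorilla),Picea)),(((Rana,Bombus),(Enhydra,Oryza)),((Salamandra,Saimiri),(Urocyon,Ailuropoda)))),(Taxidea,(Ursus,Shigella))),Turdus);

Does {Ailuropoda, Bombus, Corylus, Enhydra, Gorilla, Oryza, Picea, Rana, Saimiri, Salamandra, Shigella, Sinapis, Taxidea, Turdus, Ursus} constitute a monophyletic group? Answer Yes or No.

The MRCA of the listed taxa is the root, so the smallest clade containing them is the whole tree.
That clade also contains Urocyon, which is not in the proposed group, so the group is not monophyletic.

No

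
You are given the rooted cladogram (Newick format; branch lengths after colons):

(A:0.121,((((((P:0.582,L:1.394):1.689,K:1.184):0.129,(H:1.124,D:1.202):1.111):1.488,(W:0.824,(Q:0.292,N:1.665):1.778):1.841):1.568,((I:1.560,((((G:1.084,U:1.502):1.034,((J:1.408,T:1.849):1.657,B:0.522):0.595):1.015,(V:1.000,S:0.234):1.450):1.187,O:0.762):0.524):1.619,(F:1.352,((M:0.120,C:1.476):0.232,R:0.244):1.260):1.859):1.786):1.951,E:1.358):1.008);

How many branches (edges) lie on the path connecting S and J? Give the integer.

The MRCA of S and J is the node subtending (((G,U),((J,T),B)),(V,S)).
From S up to that node: 2 branches. From J up to the same node: 4 branches. Total: 2 + 4 = 6.

6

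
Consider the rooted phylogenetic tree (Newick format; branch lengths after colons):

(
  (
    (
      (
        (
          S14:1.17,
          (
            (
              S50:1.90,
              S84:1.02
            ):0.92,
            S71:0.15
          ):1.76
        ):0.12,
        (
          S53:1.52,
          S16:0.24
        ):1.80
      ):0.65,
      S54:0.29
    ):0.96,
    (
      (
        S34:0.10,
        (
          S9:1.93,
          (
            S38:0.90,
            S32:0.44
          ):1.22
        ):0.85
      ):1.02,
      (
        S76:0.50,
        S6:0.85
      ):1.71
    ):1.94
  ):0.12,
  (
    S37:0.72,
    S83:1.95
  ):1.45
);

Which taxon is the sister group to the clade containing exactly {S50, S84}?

S71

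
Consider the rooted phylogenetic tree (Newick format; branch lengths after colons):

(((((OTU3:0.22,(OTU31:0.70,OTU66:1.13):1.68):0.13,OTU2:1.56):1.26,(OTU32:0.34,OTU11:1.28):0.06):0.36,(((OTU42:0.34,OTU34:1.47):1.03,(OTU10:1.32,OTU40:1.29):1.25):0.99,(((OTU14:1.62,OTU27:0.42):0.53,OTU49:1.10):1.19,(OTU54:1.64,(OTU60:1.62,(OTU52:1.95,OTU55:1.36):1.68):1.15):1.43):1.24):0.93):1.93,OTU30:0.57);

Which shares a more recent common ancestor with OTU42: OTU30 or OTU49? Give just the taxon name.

The MRCA of OTU42 and OTU49 subtends (((OTU42,OTU34),(OTU10,OTU40)),(((OTU14,OTU27),OTU49),(OTU54,(OTU60,(OTU52,OTU55))))) (11 taxa).
The MRCA of OTU42 and OTU30 is the root, subtending the entire tree (18 taxa).
The first is nested inside the second, so OTU42 shares a more recent common ancestor with OTU49.

OTU49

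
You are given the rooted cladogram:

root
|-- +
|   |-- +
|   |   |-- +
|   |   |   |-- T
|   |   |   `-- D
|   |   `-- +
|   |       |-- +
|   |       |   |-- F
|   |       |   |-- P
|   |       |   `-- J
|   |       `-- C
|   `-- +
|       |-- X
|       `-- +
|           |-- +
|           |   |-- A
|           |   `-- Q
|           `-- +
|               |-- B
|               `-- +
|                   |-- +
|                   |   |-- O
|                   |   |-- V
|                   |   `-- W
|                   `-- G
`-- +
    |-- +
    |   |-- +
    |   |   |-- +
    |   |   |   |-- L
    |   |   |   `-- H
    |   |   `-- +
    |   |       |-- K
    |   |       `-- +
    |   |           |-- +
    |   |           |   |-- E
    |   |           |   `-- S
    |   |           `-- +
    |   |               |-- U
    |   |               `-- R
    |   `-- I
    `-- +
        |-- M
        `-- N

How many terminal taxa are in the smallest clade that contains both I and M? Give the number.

The MRCA of I and M is the node subtending ((((L,H),(K,((E,S),(U,R)))),I),(M,N)).
That clade contains 10 terminal taxa: E, H, I, K, L, M, N, R, S, U.

10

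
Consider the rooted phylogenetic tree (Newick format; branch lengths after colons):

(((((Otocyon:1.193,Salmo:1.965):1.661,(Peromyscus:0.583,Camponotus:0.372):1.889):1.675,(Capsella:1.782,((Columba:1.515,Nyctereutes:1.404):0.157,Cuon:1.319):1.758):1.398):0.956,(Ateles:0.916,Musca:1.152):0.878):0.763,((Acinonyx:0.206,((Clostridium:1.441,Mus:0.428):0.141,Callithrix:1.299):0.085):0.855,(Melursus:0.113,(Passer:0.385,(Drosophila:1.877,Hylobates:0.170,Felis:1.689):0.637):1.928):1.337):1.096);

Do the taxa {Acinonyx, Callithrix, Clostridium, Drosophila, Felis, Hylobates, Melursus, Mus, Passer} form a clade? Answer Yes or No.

The most recent common ancestor of these taxa subtends ((Acinonyx,((Clostridium,Mus),Callithrix)),(Melursus,(Passer,(Drosophila,Hylobates,Felis)))).
That clade has exactly 9 tips — every listed taxon and nothing else — so the group is monophyletic.

Yes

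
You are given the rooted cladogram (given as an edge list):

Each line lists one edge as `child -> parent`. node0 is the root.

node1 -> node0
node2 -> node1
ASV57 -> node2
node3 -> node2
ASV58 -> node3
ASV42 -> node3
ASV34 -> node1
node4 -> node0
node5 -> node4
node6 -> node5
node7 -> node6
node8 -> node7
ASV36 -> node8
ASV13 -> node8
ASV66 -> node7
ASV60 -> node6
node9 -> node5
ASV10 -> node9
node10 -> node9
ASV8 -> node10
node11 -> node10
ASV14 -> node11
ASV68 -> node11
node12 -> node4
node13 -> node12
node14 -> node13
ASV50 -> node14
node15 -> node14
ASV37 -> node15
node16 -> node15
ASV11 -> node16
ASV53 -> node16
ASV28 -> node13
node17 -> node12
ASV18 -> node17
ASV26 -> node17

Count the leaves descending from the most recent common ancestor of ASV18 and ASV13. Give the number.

The MRCA of ASV18 and ASV13 is the node subtending (((((ASV36,ASV13),ASV66),ASV60),(ASV10,(ASV8,(ASV14,ASV68)))),(((ASV50,(ASV37,(ASV11,ASV53))),ASV28),(ASV18,ASV26))).
That clade contains 15 terminal taxa: ASV10, ASV11, ASV13, ASV14, ASV18, ASV26, ASV28, ASV36, ASV37, ASV50, ASV53, ASV60, ASV66, ASV68, ASV8.

15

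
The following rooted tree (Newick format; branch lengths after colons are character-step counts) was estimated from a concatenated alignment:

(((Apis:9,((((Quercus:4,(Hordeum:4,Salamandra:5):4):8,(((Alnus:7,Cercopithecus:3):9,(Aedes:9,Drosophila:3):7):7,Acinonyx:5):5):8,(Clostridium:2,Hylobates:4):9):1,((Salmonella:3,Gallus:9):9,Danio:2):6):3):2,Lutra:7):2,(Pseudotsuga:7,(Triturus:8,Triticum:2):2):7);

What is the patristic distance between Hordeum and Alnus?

44

The path runs Hordeum → … → MRCA → … → Alnus; the MRCA is the node subtending ((Quercus,(Hordeum,Salamandra)),(((Alnus,Cercopithecus),(Aedes,Drosophila)),Acinonyx)).
Branch lengths along that path: 4 + 4 + 8 + 5 + 7 + 9 + 7 = 44.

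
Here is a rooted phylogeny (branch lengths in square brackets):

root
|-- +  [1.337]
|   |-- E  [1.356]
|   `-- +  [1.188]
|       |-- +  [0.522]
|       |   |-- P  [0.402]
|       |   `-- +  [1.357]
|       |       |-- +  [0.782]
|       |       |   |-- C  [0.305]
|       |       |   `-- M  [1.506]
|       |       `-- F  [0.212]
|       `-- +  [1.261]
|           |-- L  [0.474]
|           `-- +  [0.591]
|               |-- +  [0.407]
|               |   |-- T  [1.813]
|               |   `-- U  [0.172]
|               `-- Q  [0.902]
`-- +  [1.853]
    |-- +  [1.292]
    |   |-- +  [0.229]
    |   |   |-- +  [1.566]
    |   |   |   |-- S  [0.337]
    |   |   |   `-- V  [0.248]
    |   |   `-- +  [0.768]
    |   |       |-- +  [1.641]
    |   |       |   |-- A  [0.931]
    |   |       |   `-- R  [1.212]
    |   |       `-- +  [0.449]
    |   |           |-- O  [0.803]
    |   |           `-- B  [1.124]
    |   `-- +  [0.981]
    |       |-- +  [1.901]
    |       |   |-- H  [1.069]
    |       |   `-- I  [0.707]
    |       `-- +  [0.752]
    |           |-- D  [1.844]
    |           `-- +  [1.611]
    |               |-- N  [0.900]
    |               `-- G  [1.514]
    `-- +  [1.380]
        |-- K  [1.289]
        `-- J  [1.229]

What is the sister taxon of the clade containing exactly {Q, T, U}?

L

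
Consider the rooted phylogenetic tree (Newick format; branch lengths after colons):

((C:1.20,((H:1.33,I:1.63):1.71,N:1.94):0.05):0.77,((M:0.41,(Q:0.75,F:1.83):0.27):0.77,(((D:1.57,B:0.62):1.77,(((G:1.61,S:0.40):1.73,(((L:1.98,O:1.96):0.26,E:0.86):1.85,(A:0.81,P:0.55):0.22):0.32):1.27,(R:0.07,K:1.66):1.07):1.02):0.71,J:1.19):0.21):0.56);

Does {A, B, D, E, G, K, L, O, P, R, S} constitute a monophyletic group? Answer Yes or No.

The most recent common ancestor of these taxa subtends ((D,B),(((G,S),(((L,O),E),(A,P))),(R,K))).
That clade has exactly 11 tips — every listed taxon and nothing else — so the group is monophyletic.

Yes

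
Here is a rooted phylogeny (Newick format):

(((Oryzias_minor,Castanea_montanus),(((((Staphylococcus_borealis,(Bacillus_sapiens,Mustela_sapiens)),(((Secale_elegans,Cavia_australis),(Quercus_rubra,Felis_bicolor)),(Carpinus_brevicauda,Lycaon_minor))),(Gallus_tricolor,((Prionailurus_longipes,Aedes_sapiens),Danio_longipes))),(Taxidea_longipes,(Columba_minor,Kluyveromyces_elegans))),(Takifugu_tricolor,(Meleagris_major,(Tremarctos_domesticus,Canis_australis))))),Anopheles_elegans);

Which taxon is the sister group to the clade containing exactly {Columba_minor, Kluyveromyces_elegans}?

Taxidea_longipes

The clade containing exactly {Columba_minor, Kluyveromyces_elegans} attaches to the tree at the node subtending (Taxidea_longipes,(Columba_minor,Kluyveromyces_elegans)).
The other lineage descending from that same node — the sister group — is the single tip Taxidea_longipes.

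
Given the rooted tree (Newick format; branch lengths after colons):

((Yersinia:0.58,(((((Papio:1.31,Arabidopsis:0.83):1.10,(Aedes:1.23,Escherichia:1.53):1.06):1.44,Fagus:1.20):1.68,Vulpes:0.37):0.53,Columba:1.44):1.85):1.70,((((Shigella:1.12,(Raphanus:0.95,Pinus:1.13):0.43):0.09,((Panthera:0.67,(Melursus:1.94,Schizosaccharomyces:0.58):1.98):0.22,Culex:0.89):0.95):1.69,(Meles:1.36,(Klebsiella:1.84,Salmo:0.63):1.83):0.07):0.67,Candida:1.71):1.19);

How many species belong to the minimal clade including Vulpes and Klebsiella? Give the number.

19

The MRCA of Vulpes and Klebsiella is the root, so the clade is the entire tree.
That clade contains 19 terminal taxa: Aedes, Arabidopsis, Candida, Columba, Culex, Escherichia, Fagus, Klebsiella, Meles, Melursus, Panthera, Papio, Pinus, Raphanus, Salmo, Schizosaccharomyces, Shigella, Vulpes, Yersinia.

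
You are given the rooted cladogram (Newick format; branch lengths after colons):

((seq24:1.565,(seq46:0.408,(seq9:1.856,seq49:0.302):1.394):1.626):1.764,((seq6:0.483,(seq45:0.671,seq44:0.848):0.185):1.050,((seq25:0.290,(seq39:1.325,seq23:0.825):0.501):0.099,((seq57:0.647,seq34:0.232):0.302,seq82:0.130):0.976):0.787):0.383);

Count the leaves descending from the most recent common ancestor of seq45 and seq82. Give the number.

The MRCA of seq45 and seq82 is the node subtending ((seq6,(seq45,seq44)),((seq25,(seq39,seq23)),((seq57,seq34),seq82))).
That clade contains 9 terminal taxa: seq23, seq25, seq34, seq39, seq44, seq45, seq57, seq6, seq82.

9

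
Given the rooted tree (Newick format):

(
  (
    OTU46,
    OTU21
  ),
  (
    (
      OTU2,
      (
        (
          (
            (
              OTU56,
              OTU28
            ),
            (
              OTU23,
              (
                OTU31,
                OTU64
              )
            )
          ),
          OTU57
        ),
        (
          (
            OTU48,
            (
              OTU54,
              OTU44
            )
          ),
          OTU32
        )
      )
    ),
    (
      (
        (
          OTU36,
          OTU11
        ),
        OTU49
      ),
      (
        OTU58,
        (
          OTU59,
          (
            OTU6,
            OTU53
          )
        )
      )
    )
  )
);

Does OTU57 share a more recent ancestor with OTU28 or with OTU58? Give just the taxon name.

The MRCA of OTU57 and OTU28 subtends (((OTU56,OTU28),(OTU23,(OTU31,OTU64))),OTU57) (6 taxa).
The MRCA of OTU57 and OTU58 subtends ((OTU2,((((OTU56,OTU28),(OTU23,(OTU31,OTU64))),OTU57),((OTU48,(OTU54,OTU44)),OTU32))),(((OTU36,OTU11),OTU49),(OTU58,(OTU59,(OTU6,OTU53))))) (18 taxa).
The first is nested inside the second, so OTU57 shares a more recent common ancestor with OTU28.

OTU28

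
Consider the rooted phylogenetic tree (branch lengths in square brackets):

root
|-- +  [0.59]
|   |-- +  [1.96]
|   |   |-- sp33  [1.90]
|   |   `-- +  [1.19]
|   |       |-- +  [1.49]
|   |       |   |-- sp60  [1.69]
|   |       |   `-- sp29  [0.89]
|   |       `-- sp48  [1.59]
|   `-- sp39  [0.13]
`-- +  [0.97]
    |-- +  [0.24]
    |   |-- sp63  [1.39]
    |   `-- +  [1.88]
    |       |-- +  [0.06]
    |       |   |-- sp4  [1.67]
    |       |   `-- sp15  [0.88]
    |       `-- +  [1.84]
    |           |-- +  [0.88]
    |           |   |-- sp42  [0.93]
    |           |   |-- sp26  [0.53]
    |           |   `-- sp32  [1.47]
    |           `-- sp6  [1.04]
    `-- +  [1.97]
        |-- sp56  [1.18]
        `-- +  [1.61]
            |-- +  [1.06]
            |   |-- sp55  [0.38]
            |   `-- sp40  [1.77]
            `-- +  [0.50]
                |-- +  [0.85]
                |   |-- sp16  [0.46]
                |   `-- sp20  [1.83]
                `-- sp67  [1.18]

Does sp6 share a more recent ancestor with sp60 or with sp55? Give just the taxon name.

The MRCA of sp6 and sp55 subtends ((sp63,((sp4,sp15),((sp42,sp26,sp32),sp6))),(sp56,((sp55,sp40),((sp16,sp20),sp67)))) (13 taxa).
The MRCA of sp6 and sp60 is the root, subtending the entire tree (18 taxa).
The first is nested inside the second, so sp6 shares a more recent common ancestor with sp55.

sp55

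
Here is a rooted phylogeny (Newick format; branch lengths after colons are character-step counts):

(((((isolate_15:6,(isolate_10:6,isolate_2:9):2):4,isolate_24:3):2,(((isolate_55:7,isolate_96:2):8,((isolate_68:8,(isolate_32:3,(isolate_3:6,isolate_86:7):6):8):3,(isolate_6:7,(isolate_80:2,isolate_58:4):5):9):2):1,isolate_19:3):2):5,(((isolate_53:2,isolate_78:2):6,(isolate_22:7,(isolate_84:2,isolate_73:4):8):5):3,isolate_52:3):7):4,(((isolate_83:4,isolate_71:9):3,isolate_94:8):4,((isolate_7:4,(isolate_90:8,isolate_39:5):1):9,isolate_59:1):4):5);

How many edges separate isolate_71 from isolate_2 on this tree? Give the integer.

10

The MRCA of isolate_71 and isolate_2 is the root of the tree.
From isolate_71 up to that node: 4 branches. From isolate_2 up to the same node: 6 branches. Total: 4 + 6 = 10.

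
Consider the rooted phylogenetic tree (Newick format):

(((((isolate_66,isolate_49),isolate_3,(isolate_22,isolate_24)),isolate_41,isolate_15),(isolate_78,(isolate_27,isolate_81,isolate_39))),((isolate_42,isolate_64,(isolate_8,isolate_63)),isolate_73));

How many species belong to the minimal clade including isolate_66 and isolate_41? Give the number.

7

The MRCA of isolate_66 and isolate_41 is the node subtending (((isolate_66,isolate_49),isolate_3,(isolate_22,isolate_24)),isolate_41,isolate_15).
That clade contains 7 terminal taxa: isolate_15, isolate_22, isolate_24, isolate_3, isolate_41, isolate_49, isolate_66.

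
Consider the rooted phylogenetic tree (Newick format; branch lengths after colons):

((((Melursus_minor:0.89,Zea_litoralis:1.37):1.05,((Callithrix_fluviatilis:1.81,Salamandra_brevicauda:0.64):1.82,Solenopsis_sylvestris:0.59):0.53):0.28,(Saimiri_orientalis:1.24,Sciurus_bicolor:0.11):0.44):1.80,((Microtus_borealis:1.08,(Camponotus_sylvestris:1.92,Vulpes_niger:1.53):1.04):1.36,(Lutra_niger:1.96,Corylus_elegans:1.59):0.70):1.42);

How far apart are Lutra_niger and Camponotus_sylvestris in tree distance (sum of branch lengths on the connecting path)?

The path runs Lutra_niger → … → MRCA → … → Camponotus_sylvestris; the MRCA is the node subtending ((Microtus_borealis,(Camponotus_sylvestris,Vulpes_niger)),(Lutra_niger,Corylus_elegans)).
Branch lengths along that path: 1.96 + 0.70 + 1.36 + 1.04 + 1.92 = 6.98.

6.98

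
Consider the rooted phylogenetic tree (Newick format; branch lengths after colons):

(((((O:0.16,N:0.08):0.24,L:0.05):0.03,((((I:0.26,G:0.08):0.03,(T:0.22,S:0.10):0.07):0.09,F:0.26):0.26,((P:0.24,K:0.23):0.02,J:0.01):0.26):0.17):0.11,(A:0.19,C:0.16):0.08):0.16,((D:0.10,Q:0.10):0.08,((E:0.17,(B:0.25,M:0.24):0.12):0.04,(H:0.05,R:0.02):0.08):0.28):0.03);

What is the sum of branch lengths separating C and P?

The path runs C → … → MRCA → … → P; the MRCA is the node subtending ((((O,N),L),((((I,G),(T,S)),F),((P,K),J))),(A,C)).
Branch lengths along that path: 0.16 + 0.08 + 0.11 + 0.17 + 0.26 + 0.02 + 0.24 = 1.04.

1.04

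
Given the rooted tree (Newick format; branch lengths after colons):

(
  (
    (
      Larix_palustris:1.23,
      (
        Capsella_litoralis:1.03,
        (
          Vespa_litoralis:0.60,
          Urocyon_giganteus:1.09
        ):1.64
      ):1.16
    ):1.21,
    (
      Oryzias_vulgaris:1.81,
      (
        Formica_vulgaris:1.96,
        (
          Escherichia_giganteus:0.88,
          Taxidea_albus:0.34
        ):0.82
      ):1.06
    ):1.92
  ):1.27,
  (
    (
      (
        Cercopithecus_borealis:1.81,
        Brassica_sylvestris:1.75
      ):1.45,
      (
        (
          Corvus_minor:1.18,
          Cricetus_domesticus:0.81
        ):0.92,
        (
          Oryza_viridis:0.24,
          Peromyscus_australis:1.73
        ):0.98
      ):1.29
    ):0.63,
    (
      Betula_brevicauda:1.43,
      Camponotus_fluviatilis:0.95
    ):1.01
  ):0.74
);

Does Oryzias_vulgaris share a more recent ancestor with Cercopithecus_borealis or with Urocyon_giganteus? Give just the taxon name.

Urocyon_giganteus

The MRCA of Oryzias_vulgaris and Urocyon_giganteus subtends ((Larix_palustris,(Capsella_litoralis,(Vespa_litoralis,Urocyon_giganteus))),(Oryzias_vulgaris,(Formica_vulgaris,(Escherichia_giganteus,Taxidea_albus)))) (8 taxa).
The MRCA of Oryzias_vulgaris and Cercopithecus_borealis is the root, subtending the entire tree (16 taxa).
The first is nested inside the second, so Oryzias_vulgaris shares a more recent common ancestor with Urocyon_giganteus.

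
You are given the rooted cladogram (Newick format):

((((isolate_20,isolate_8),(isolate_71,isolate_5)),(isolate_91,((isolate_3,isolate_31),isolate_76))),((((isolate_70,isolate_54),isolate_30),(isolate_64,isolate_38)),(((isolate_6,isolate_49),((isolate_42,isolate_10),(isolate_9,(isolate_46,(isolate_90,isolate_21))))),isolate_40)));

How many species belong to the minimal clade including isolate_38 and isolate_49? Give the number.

The MRCA of isolate_38 and isolate_49 is the node subtending ((((isolate_70,isolate_54),isolate_30),(isolate_64,isolate_38)),(((isolate_6,isolate_49),((isolate_42,isolate_10),(isolate_9,(isolate_46,(isolate_90,isolate_21))))),isolate_40)).
That clade contains 14 terminal taxa: isolate_10, isolate_21, isolate_30, isolate_38, isolate_40, isolate_42, isolate_46, isolate_49, isolate_54, isolate_6, isolate_64, isolate_70, isolate_9, isolate_90.

14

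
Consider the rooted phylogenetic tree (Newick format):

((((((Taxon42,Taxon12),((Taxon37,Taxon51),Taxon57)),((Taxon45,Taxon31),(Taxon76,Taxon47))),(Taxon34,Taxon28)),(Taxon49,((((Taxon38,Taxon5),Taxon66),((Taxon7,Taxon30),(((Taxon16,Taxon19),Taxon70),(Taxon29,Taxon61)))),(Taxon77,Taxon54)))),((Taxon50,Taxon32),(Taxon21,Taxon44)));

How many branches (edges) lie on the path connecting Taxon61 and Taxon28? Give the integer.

The MRCA of Taxon61 and Taxon28 is the node subtending (((((Taxon42,Taxon12),((Taxon37,Taxon51),Taxon57)),((Taxon45,Taxon31),(Taxon76,Taxon47))),(Taxon34,Taxon28)),(Taxon49,((((Taxon38,Taxon5),Taxon66),((Taxon7,Taxon30),(((Taxon16,Taxon19),Taxon70),(Taxon29,Taxon61)))),(Taxon77,Taxon54)))).
From Taxon61 up to that node: 7 branches. From Taxon28 up to the same node: 3 branches. Total: 7 + 3 = 10.

10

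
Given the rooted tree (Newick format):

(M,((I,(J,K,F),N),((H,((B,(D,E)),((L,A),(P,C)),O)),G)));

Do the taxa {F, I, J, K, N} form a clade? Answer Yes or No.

Yes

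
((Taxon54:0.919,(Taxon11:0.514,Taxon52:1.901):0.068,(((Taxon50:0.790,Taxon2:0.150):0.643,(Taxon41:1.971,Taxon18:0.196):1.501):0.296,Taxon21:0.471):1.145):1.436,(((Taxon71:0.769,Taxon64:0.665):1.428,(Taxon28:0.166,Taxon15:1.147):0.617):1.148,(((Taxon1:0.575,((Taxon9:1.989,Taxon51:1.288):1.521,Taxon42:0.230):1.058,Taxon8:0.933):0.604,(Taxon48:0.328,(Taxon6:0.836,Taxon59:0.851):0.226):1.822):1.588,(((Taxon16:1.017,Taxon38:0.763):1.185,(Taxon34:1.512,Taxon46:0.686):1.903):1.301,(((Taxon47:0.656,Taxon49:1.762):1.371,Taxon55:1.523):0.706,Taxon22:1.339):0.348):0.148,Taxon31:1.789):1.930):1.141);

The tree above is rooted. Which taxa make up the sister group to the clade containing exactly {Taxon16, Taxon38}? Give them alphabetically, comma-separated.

Taxon34, Taxon46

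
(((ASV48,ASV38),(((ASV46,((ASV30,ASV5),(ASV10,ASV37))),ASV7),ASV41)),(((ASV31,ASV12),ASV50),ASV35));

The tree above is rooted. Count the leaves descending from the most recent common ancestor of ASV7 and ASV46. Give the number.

6

The MRCA of ASV7 and ASV46 is the node subtending ((ASV46,((ASV30,ASV5),(ASV10,ASV37))),ASV7).
That clade contains 6 terminal taxa: ASV10, ASV30, ASV37, ASV46, ASV5, ASV7.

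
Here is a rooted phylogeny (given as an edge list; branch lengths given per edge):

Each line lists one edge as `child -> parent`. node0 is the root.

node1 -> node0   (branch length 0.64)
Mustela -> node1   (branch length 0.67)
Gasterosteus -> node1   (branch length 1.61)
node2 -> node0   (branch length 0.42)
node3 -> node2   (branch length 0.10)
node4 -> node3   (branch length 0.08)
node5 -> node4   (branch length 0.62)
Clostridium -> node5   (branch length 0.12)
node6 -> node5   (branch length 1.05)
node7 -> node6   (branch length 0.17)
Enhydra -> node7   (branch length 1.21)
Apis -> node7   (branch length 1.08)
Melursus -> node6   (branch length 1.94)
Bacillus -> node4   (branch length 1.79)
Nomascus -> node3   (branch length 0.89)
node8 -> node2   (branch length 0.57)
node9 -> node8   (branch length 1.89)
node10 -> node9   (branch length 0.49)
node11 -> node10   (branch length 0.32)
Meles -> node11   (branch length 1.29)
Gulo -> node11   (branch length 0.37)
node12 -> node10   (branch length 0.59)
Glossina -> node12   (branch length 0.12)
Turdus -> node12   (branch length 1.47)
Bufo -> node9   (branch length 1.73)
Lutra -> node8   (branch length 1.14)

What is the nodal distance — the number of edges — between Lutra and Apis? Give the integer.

The MRCA of Lutra and Apis is the node subtending ((((Clostridium,((Enhydra,Apis),Melursus)),Bacillus),Nomascus),((((Meles,Gulo),(Glossina,Turdus)),Bufo),Lutra)).
From Lutra up to that node: 2 branches. From Apis up to the same node: 6 branches. Total: 2 + 6 = 8.

8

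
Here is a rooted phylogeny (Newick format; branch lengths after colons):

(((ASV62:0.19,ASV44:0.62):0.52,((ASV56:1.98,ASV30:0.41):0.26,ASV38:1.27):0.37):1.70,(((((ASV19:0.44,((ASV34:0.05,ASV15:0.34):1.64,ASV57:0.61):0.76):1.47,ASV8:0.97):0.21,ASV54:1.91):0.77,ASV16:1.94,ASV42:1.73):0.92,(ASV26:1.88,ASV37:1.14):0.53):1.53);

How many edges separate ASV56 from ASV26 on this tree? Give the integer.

7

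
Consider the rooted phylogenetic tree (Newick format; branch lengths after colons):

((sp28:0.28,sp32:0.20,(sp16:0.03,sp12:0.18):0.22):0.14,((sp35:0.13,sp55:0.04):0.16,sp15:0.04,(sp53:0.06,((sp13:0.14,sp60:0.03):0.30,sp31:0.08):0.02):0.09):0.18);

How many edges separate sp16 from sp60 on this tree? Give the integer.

The MRCA of sp16 and sp60 is the root of the tree.
From sp16 up to that node: 3 branches. From sp60 up to the same node: 5 branches. Total: 3 + 5 = 8.

8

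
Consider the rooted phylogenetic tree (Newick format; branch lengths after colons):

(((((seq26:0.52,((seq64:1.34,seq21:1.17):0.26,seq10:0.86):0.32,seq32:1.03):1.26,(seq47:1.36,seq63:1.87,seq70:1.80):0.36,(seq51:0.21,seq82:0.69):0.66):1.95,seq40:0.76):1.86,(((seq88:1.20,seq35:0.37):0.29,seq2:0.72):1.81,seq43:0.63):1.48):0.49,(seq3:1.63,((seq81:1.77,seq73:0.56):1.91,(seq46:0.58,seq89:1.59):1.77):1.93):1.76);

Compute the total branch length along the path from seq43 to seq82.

7.27

The path runs seq43 → … → MRCA → … → seq82; the MRCA is the node subtending ((((seq26,((seq64,seq21),seq10),seq32),(seq47,seq63,seq70),(seq51,seq82)),seq40),(((seq88,seq35),seq2),seq43)).
Branch lengths along that path: 0.63 + 1.48 + 1.86 + 1.95 + 0.66 + 0.69 = 7.27.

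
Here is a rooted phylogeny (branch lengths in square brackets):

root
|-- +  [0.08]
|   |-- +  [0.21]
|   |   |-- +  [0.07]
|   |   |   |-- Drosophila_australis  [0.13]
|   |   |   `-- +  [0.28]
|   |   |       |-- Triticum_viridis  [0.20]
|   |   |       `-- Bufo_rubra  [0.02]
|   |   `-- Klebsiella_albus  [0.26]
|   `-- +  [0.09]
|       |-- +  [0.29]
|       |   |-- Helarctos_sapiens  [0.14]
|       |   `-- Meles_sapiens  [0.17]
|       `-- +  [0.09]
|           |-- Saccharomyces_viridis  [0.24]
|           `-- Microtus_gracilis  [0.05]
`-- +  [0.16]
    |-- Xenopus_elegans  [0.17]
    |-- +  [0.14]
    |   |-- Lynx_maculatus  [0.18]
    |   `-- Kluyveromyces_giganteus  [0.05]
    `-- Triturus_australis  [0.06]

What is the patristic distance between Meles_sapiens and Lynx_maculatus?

The path runs Meles_sapiens → … → MRCA → … → Lynx_maculatus; the MRCA is the root of the tree.
Branch lengths along that path: 0.17 + 0.29 + 0.09 + 0.08 + 0.16 + 0.14 + 0.18 = 1.11.

1.11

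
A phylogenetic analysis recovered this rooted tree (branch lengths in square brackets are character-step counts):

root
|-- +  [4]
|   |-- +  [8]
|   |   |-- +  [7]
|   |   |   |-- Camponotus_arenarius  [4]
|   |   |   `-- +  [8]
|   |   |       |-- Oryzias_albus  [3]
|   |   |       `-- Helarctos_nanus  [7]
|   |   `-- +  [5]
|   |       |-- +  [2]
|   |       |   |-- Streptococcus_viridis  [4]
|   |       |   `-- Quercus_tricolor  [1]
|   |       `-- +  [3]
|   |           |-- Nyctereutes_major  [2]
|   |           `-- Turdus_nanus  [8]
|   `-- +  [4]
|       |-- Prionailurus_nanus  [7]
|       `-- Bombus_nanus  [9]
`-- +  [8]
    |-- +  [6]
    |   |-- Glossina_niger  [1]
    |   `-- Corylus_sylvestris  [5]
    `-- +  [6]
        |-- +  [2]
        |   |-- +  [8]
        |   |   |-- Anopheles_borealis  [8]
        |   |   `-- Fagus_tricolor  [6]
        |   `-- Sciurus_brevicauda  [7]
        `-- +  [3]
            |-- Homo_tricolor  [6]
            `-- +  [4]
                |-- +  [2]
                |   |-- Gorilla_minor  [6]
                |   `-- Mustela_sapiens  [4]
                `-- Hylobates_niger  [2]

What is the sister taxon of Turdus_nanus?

Nyctereutes_major

Turdus_nanus attaches to the tree at the node subtending (Nyctereutes_major,Turdus_nanus).
The other lineage descending from that same node — the sister group — is the single tip Nyctereutes_major.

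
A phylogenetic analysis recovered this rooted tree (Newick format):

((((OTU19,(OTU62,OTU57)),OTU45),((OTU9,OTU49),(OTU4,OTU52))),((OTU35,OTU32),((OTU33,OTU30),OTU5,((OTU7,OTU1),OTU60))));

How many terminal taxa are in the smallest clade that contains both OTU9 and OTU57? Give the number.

The MRCA of OTU9 and OTU57 is the node subtending (((OTU19,(OTU62,OTU57)),OTU45),((OTU9,OTU49),(OTU4,OTU52))).
That clade contains 8 terminal taxa: OTU19, OTU4, OTU45, OTU49, OTU52, OTU57, OTU62, OTU9.

8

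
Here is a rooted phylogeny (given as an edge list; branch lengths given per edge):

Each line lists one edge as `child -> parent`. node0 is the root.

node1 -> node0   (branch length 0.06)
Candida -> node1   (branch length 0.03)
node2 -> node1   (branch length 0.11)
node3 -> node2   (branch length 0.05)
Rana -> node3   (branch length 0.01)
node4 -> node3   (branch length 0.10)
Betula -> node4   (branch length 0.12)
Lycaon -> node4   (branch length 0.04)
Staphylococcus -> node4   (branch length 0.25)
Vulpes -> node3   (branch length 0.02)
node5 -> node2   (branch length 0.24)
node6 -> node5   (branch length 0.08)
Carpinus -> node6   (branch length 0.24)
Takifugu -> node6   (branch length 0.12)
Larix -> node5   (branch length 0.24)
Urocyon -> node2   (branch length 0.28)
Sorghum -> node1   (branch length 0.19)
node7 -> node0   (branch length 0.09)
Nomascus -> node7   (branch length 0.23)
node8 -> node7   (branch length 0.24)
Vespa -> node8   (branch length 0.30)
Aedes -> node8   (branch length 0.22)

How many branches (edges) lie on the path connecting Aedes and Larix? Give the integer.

7

The MRCA of Aedes and Larix is the root of the tree.
From Aedes up to that node: 3 branches. From Larix up to the same node: 4 branches. Total: 3 + 4 = 7.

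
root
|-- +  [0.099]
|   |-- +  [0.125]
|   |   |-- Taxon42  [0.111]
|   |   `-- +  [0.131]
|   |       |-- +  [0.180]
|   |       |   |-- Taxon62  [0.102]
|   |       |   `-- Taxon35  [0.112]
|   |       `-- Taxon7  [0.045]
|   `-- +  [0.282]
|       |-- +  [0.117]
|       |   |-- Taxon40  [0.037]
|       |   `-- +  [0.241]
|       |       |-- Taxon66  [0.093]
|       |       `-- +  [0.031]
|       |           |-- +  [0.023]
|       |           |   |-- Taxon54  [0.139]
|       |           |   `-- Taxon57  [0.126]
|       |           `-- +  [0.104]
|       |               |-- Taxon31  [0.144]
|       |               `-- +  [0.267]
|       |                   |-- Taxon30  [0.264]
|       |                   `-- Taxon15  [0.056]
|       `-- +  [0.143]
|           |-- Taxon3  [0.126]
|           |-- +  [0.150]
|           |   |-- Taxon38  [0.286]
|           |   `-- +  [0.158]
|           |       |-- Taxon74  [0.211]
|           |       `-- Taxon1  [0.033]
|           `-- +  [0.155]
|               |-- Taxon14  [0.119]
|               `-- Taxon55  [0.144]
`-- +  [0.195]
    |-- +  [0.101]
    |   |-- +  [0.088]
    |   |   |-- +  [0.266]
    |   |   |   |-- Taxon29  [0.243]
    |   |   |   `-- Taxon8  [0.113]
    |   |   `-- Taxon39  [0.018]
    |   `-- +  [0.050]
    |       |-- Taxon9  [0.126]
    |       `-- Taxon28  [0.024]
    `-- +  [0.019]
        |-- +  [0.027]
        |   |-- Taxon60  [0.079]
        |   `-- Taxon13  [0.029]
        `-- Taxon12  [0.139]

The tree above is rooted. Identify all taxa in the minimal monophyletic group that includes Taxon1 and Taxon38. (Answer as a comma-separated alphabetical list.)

Tracing Taxon1: it sits inside (Taxon74,Taxon1).
Tracing Taxon38: it sits inside (Taxon38,(Taxon74,Taxon1)).
The smallest clade enclosing both is (Taxon38,(Taxon74,Taxon1)); the answer is its 3 terminal taxa in alphabetical order.

Taxon1, Taxon38, Taxon74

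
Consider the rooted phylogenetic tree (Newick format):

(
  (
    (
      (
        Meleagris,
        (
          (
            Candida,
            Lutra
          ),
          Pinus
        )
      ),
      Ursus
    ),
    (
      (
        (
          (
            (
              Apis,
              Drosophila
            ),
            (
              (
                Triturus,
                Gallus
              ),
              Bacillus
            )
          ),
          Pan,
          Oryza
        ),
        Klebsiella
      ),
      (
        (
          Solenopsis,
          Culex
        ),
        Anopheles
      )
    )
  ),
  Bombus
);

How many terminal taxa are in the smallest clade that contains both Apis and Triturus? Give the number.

5

The MRCA of Apis and Triturus is the node subtending ((Apis,Drosophila),((Triturus,Gallus),Bacillus)).
That clade contains 5 terminal taxa: Apis, Bacillus, Drosophila, Gallus, Triturus.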